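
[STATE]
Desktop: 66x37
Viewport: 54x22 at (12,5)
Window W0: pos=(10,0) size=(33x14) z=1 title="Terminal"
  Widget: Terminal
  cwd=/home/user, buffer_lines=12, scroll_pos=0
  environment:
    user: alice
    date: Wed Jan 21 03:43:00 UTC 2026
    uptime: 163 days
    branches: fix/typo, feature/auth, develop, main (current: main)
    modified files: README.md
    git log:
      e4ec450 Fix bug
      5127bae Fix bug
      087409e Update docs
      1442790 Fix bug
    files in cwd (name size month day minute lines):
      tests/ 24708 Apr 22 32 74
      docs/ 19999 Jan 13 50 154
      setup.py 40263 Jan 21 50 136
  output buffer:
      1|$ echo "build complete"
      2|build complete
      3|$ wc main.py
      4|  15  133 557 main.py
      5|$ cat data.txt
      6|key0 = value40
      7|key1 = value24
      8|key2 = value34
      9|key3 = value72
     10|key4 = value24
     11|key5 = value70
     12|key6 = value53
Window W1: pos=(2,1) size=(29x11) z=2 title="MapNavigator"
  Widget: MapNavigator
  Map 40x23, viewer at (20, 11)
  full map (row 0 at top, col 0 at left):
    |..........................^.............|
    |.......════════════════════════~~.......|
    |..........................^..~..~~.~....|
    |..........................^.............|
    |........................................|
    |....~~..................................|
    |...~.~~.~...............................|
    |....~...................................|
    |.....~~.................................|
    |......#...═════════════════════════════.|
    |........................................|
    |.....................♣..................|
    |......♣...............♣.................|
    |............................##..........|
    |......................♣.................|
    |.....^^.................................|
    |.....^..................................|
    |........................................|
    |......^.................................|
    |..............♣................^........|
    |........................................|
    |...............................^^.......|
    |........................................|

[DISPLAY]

══════════════════┃           ┃                       
..................┃y          ┃                       
....@♣............┃           ┃                       
......♣...........┃           ┃                       
............##....┃           ┃                       
......♣...........┃           ┃                       
━━━━━━━━━━━━━━━━━━┛           ┃                       
ey4 = value24                 ┃                       
━━━━━━━━━━━━━━━━━━━━━━━━━━━━━━┛                       
                                                      
                                                      
                                                      
                                                      
                                                      
                                                      
                                                      
                                                      
                                                      
                                                      
                                                      
                                                      
                                                      


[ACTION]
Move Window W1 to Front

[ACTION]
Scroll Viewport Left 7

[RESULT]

.════════════════════════┃           ┃                
.........................┃y          ┃                
...........@♣............┃           ┃                
.............♣...........┃           ┃                
...................##....┃           ┃                
.............♣...........┃           ┃                
━━━━━━━━━━━━━━━━━━━━━━━━━┛           ┃                
     ┃key4 = value24                 ┃                
     ┗━━━━━━━━━━━━━━━━━━━━━━━━━━━━━━━┛                
                                                      
                                                      
                                                      
                                                      
                                                      
                                                      
                                                      
                                                      
                                                      
                                                      
                                                      
                                                      
                                                      


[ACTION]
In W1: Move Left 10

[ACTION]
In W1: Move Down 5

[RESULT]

 ......................♣.┃           ┃                
 .....^^.................┃y          ┃                
 .....^....@.............┃           ┃                
 ........................┃           ┃                
 ......^.................┃           ┃                
 ..............♣.........┃           ┃                
━━━━━━━━━━━━━━━━━━━━━━━━━┛           ┃                
     ┃key4 = value24                 ┃                
     ┗━━━━━━━━━━━━━━━━━━━━━━━━━━━━━━━┛                
                                                      
                                                      
                                                      
                                                      
                                                      
                                                      
                                                      
                                                      
                                                      
                                                      
                                                      
                                                      
                                                      


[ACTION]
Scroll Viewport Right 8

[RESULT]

................♣.┃           ┃                       
^.................┃y          ┃                       
....@.............┃           ┃                       
..................┃           ┃                       
^.................┃           ┃                       
........♣.........┃           ┃                       
━━━━━━━━━━━━━━━━━━┛           ┃                       
ey4 = value24                 ┃                       
━━━━━━━━━━━━━━━━━━━━━━━━━━━━━━┛                       
                                                      
                                                      
                                                      
                                                      
                                                      
                                                      
                                                      
                                                      
                                                      
                                                      
                                                      
                                                      
                                                      


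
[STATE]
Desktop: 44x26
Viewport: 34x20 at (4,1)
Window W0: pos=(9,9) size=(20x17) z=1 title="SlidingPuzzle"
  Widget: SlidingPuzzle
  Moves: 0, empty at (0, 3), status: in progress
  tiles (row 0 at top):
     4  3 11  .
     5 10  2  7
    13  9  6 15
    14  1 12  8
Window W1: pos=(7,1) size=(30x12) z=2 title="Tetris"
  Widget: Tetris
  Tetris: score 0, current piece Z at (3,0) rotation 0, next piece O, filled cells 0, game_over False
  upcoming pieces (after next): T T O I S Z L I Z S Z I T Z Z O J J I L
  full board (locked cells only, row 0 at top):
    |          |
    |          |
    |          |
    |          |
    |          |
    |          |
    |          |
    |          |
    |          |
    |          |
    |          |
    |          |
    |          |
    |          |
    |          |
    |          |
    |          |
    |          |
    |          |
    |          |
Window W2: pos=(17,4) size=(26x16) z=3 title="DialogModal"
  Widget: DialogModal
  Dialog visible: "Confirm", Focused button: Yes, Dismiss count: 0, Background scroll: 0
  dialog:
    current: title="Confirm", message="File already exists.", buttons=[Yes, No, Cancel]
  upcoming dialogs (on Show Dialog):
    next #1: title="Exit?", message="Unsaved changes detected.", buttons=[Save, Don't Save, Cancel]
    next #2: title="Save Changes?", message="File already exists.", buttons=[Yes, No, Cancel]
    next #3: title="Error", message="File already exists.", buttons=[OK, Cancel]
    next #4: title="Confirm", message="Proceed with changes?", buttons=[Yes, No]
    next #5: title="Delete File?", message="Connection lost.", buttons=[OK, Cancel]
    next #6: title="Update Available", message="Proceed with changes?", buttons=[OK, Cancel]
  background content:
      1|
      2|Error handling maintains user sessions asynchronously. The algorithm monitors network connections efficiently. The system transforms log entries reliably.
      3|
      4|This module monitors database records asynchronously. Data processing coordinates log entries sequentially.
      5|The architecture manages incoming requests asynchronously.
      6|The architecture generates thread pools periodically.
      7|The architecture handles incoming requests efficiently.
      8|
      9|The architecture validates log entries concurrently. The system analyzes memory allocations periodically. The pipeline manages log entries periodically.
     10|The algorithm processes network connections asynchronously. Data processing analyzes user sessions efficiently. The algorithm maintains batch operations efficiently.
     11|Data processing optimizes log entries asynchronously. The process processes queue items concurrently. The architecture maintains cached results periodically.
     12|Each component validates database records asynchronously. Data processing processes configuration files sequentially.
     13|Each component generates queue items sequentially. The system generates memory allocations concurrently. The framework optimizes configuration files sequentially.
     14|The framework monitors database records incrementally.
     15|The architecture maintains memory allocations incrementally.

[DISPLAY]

   ┏━━━━━━━━━━━━━━━━━━━━━━━━━━━━┓ 
   ┃ Tetris                     ┃ 
   ┠────────────────────────────┨ 
   ┃         ┏━━━━━━━━━━━━━━━━━━━━
   ┃         ┃ DialogModal        
   ┃         ┠────────────────────
   ┃         ┃                    
   ┃         ┃Error handling maint
   ┃         ┃                    
   ┃         ┃Th┌─────────────────
   ┃         ┃Th│     Confirm     
   ┗━━━━━━━━━┃Th│File already exis
     ┃│  4 │ ┃Th│[Yes]  No   Cance
     ┃├────┼─┃  └─────────────────
     ┃│  5 │ ┃The architecture val
     ┃├────┼─┃The algorithm proces
     ┃│ 13 │ ┃Data processing opti
     ┃├────┼─┃Each component valid
     ┃│ 14 │ ┗━━━━━━━━━━━━━━━━━━━━
     ┃└────┴────┴────┴──┃         


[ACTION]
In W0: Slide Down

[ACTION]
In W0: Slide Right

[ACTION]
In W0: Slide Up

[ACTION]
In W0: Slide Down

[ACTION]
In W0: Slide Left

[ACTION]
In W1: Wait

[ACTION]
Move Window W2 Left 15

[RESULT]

   ┏━━━━━━━━━━━━━━━━━━━━━━━━━━━━┓ 
   ┃ Tetris                     ┃ 
   ┠────────────────────────────┨ 
━━━━━━━━━━━━━━━━━━━━━━━┓        ┃ 
DialogModal            ┃        ┃ 
───────────────────────┨        ┃ 
                       ┃        ┃ 
rror handling maintains┃        ┃ 
                       ┃        ┃ 
h┌──────────────────┐at┃        ┃ 
h│     Confirm      │es┃        ┃ 
h│File already exist│at┃━━━━━━━━┛ 
h│[Yes]  No   Cancel│es┃┃         
 └──────────────────┘  ┃┃         
he architecture validat┃┃         
he algorithm processes ┃┃         
ata processing optimize┃┃         
ach component validates┃┃         
━━━━━━━━━━━━━━━━━━━━━━━┛┃         
     ┃└────┴────┴────┴──┃         


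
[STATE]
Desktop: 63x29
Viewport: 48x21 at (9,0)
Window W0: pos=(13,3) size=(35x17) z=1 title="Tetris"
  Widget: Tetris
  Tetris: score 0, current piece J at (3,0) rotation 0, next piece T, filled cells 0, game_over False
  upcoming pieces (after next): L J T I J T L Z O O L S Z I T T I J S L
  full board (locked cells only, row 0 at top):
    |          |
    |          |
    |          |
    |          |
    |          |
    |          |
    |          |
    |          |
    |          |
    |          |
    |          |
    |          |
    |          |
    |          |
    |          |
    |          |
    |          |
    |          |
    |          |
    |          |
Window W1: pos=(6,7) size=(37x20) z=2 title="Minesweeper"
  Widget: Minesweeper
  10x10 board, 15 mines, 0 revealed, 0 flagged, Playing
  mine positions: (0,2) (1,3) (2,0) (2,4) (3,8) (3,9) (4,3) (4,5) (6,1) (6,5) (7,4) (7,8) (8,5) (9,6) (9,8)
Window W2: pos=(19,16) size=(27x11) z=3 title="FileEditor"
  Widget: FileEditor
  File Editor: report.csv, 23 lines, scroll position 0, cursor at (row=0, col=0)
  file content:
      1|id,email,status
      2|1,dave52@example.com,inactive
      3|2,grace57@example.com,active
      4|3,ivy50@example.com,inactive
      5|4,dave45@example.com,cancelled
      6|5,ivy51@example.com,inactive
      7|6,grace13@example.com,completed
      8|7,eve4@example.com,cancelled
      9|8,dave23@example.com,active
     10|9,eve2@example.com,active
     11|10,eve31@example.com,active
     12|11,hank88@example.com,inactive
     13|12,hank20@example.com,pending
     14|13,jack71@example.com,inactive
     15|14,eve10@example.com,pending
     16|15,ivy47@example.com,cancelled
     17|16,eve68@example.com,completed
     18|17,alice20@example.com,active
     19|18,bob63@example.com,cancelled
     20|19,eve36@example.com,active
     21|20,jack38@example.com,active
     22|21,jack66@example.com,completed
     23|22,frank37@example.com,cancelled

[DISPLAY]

                                                
                                                
                                                
    ┏━━━━━━━━━━━━━━━━━━━━━━━━━━━━━━━━━┓         
    ┃ Tetris                          ┃         
    ┠─────────────────────────────────┨         
    ┃          │Next:                 ┃         
━━━━━━━━━━━━━━━━━━━━━━━━━━━━━━━━━┓    ┃         
inesweeper                       ┃    ┃         
─────────────────────────────────┨    ┃         
■■■■■■■■                         ┃    ┃         
■■■■■■■■                         ┃    ┃         
■■■■■■■■                         ┃    ┃         
■■■■■■■■                         ┃    ┃         
■■■■■■■■                         ┃    ┃         
■■■■■■■■                         ┃    ┃         
■■■■■■■■  ┏━━━━━━━━━━━━━━━━━━━━━━━━━┓ ┃         
■■■■■■■■  ┃ FileEditor              ┃ ┃         
■■■■■■■■  ┠─────────────────────────┨ ┃         
■■■■■■■■  ┃█d,email,status         ▲┃━┛         
          ┃1,dave52@example.com,ina█┃           


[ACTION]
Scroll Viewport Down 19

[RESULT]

inesweeper                       ┃    ┃         
─────────────────────────────────┨    ┃         
■■■■■■■■                         ┃    ┃         
■■■■■■■■                         ┃    ┃         
■■■■■■■■                         ┃    ┃         
■■■■■■■■                         ┃    ┃         
■■■■■■■■                         ┃    ┃         
■■■■■■■■                         ┃    ┃         
■■■■■■■■  ┏━━━━━━━━━━━━━━━━━━━━━━━━━┓ ┃         
■■■■■■■■  ┃ FileEditor              ┃ ┃         
■■■■■■■■  ┠─────────────────────────┨ ┃         
■■■■■■■■  ┃█d,email,status         ▲┃━┛         
          ┃1,dave52@example.com,ina█┃           
          ┃2,grace57@example.com,ac░┃           
          ┃3,ivy50@example.com,inac░┃           
          ┃4,dave45@example.com,can░┃           
          ┃5,ivy51@example.com,inac░┃           
          ┃6,grace13@example.com,co▼┃           
━━━━━━━━━━┗━━━━━━━━━━━━━━━━━━━━━━━━━┛           
                                                
                                                


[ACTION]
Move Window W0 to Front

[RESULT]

ines┃          │▒▒▒                   ┃         
────┃          │                      ┃         
■■■■┃          │                      ┃         
■■■■┃          │                      ┃         
■■■■┃          │Score:                ┃         
■■■■┃          │0                     ┃         
■■■■┃          │                      ┃         
■■■■┃          │                      ┃         
■■■■┃          │                      ┃         
■■■■┃          │                      ┃         
■■■■┃          │                      ┃         
■■■■┗━━━━━━━━━━━━━━━━━━━━━━━━━━━━━━━━━┛         
          ┃1,dave52@example.com,ina█┃           
          ┃2,grace57@example.com,ac░┃           
          ┃3,ivy50@example.com,inac░┃           
          ┃4,dave45@example.com,can░┃           
          ┃5,ivy51@example.com,inac░┃           
          ┃6,grace13@example.com,co▼┃           
━━━━━━━━━━┗━━━━━━━━━━━━━━━━━━━━━━━━━┛           
                                                
                                                


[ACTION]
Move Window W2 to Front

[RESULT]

ines┃          │▒▒▒                   ┃         
────┃          │                      ┃         
■■■■┃          │                      ┃         
■■■■┃          │                      ┃         
■■■■┃          │Score:                ┃         
■■■■┃          │0                     ┃         
■■■■┃          │                      ┃         
■■■■┃          │                      ┃         
■■■■┃     ┏━━━━━━━━━━━━━━━━━━━━━━━━━┓ ┃         
■■■■┃     ┃ FileEditor              ┃ ┃         
■■■■┃     ┠─────────────────────────┨ ┃         
■■■■┗━━━━━┃█d,email,status         ▲┃━┛         
          ┃1,dave52@example.com,ina█┃           
          ┃2,grace57@example.com,ac░┃           
          ┃3,ivy50@example.com,inac░┃           
          ┃4,dave45@example.com,can░┃           
          ┃5,ivy51@example.com,inac░┃           
          ┃6,grace13@example.com,co▼┃           
━━━━━━━━━━┗━━━━━━━━━━━━━━━━━━━━━━━━━┛           
                                                
                                                


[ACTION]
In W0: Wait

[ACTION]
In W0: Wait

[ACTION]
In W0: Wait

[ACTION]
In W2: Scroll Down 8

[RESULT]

ines┃          │▒▒▒                   ┃         
────┃          │                      ┃         
■■■■┃          │                      ┃         
■■■■┃          │                      ┃         
■■■■┃          │Score:                ┃         
■■■■┃          │0                     ┃         
■■■■┃          │                      ┃         
■■■■┃          │                      ┃         
■■■■┃     ┏━━━━━━━━━━━━━━━━━━━━━━━━━┓ ┃         
■■■■┃     ┃ FileEditor              ┃ ┃         
■■■■┃     ┠─────────────────────────┨ ┃         
■■■■┗━━━━━┃8,dave23@example.com,act▲┃━┛         
          ┃9,eve2@example.com,activ░┃           
          ┃10,eve31@example.com,act░┃           
          ┃11,hank88@example.com,in█┃           
          ┃12,hank20@example.com,pe░┃           
          ┃13,jack71@example.com,in░┃           
          ┃14,eve10@example.com,pen▼┃           
━━━━━━━━━━┗━━━━━━━━━━━━━━━━━━━━━━━━━┛           
                                                
                                                


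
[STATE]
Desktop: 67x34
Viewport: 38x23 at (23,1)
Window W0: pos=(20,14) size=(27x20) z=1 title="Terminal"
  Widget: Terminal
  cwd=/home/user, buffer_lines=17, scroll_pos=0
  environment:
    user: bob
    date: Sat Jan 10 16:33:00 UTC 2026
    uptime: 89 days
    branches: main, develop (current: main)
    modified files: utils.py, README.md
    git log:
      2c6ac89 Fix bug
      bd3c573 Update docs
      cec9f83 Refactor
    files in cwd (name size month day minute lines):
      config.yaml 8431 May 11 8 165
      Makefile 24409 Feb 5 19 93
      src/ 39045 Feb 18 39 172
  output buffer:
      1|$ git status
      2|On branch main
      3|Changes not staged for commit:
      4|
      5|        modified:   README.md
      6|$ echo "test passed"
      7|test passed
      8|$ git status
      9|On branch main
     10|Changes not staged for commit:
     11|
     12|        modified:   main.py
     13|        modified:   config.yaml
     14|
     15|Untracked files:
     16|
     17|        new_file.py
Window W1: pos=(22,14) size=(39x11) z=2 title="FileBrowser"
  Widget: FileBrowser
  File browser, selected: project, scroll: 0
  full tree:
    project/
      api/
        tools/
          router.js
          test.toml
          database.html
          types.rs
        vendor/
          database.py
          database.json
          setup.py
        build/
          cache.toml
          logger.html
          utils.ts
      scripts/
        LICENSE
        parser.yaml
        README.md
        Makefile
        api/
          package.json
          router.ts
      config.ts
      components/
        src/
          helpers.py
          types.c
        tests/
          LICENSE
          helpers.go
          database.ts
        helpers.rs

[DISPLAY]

                                      
                                      
                                      
                                      
                                      
                                      
                                      
                                      
                                      
                                      
                                      
                                      
                                      
━━━━━━━━━━━━━━━━━━━━━━━━━━━━━━━━━━━━━┓
 FileBrowser                         ┃
─────────────────────────────────────┨
> [-] project/                       ┃
    [+] api/                         ┃
    [+] scripts/                     ┃
    config.ts                        ┃
    [+] components/                  ┃
                                     ┃
                                     ┃


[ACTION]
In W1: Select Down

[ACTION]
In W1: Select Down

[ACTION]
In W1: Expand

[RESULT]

                                      
                                      
                                      
                                      
                                      
                                      
                                      
                                      
                                      
                                      
                                      
                                      
                                      
━━━━━━━━━━━━━━━━━━━━━━━━━━━━━━━━━━━━━┓
 FileBrowser                         ┃
─────────────────────────────────────┨
  [-] project/                       ┃
    [+] api/                         ┃
  > [-] scripts/                     ┃
      LICENSE                        ┃
      parser.yaml                    ┃
      README.md                      ┃
      Makefile                       ┃


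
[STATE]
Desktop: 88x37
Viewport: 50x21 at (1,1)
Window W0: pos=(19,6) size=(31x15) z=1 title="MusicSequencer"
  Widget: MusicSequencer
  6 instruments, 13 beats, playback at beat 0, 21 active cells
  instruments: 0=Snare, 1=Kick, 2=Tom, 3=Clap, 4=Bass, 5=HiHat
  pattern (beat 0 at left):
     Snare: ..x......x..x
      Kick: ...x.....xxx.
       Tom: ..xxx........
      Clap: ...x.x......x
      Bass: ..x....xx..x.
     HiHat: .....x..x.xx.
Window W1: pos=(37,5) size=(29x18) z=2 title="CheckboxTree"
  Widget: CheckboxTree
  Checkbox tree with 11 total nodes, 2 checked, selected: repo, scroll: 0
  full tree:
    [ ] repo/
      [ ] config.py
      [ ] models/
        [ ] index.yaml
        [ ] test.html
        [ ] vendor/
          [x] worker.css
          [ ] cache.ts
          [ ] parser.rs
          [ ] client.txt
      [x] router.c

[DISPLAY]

                                                  
                                                  
                                                  
                                                  
                                    ┏━━━━━━━━━━━━━
                  ┏━━━━━━━━━━━━━━━━━┃ CheckboxTree
                  ┃ MusicSequencer  ┠─────────────
                  ┠─────────────────┃>[-] repo/   
                  ┃      ▼1234567890┃   [ ] config
                  ┃ Snare··█······█·┃   [-] models
                  ┃  Kick···█·····██┃     [ ] inde
                  ┃   Tom··███······┃     [ ] test
                  ┃  Clap···█·█·····┃     [-] vend
                  ┃  Bass··█····██··┃       [x] wo
                  ┃ HiHat·····█··█·█┃       [ ] ca
                  ┃                 ┃       [ ] pa
                  ┃                 ┃       [ ] cl
                  ┃                 ┃   [x] router
                  ┃                 ┃             
                  ┗━━━━━━━━━━━━━━━━━┃             
                                    ┃             


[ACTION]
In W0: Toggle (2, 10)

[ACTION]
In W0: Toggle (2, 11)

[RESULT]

                                                  
                                                  
                                                  
                                                  
                                    ┏━━━━━━━━━━━━━
                  ┏━━━━━━━━━━━━━━━━━┃ CheckboxTree
                  ┃ MusicSequencer  ┠─────────────
                  ┠─────────────────┃>[-] repo/   
                  ┃      ▼1234567890┃   [ ] config
                  ┃ Snare··█······█·┃   [-] models
                  ┃  Kick···█·····██┃     [ ] inde
                  ┃   Tom··███·····█┃     [ ] test
                  ┃  Clap···█·█·····┃     [-] vend
                  ┃  Bass··█····██··┃       [x] wo
                  ┃ HiHat·····█··█·█┃       [ ] ca
                  ┃                 ┃       [ ] pa
                  ┃                 ┃       [ ] cl
                  ┃                 ┃   [x] router
                  ┃                 ┃             
                  ┗━━━━━━━━━━━━━━━━━┃             
                                    ┃             


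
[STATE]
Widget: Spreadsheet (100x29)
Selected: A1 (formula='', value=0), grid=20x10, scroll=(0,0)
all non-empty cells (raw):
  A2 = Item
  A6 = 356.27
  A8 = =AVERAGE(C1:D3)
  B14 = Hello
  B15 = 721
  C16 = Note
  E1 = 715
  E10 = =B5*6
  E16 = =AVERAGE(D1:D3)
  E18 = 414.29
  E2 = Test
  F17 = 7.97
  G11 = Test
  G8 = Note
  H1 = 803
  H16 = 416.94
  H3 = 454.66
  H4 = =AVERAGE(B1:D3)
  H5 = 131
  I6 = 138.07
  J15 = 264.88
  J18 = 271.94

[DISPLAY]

A1:                                                                                                 
       A       B       C       D       E       F       G       H       I       J                    
----------------------------------------------------------------------------------------------------
  1      [0]       0       0       0     715       0       0     803       0       0                
  2 Item           0       0       0Test           0       0       0       0       0                
  3        0       0       0       0       0       0       0  454.66       0       0                
  4        0       0       0       0       0       0       0       0       0       0                
  5        0       0       0       0       0       0       0     131       0       0                
  6   356.27       0       0       0       0       0       0       0  138.07       0                
  7        0       0       0       0       0       0       0       0       0       0                
  8        0       0       0       0       0       0Note           0       0       0                
  9        0       0       0       0       0       0       0       0       0       0                
 10        0       0       0       0       0       0       0       0       0       0                
 11        0       0       0       0       0       0Test           0       0       0                
 12        0       0       0       0       0       0       0       0       0       0                
 13        0       0       0       0       0       0       0       0       0       0                
 14        0Hello          0       0       0       0       0       0       0       0                
 15        0     721       0       0       0       0       0       0       0  264.88                
 16        0       0Note           0       0       0       0  416.94       0       0                
 17        0       0       0       0       0    7.97       0       0       0       0                
 18        0       0       0       0  414.29       0       0       0       0  271.94                
 19        0       0       0       0       0       0       0       0       0       0                
 20        0       0       0       0       0       0       0       0       0       0                
                                                                                                    
                                                                                                    
                                                                                                    
                                                                                                    
                                                                                                    
                                                                                                    


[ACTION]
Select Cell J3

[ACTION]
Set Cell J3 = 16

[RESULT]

J3: 16                                                                                              
       A       B       C       D       E       F       G       H       I       J                    
----------------------------------------------------------------------------------------------------
  1        0       0       0       0     715       0       0     803       0       0                
  2 Item           0       0       0Test           0       0       0       0       0                
  3        0       0       0       0       0       0       0  454.66       0    [16]                
  4        0       0       0       0       0       0       0       0       0       0                
  5        0       0       0       0       0       0       0     131       0       0                
  6   356.27       0       0       0       0       0       0       0  138.07       0                
  7        0       0       0       0       0       0       0       0       0       0                
  8        0       0       0       0       0       0Note           0       0       0                
  9        0       0       0       0       0       0       0       0       0       0                
 10        0       0       0       0       0       0       0       0       0       0                
 11        0       0       0       0       0       0Test           0       0       0                
 12        0       0       0       0       0       0       0       0       0       0                
 13        0       0       0       0       0       0       0       0       0       0                
 14        0Hello          0       0       0       0       0       0       0       0                
 15        0     721       0       0       0       0       0       0       0  264.88                
 16        0       0Note           0       0       0       0  416.94       0       0                
 17        0       0       0       0       0    7.97       0       0       0       0                
 18        0       0       0       0  414.29       0       0       0       0  271.94                
 19        0       0       0       0       0       0       0       0       0       0                
 20        0       0       0       0       0       0       0       0       0       0                
                                                                                                    
                                                                                                    
                                                                                                    
                                                                                                    
                                                                                                    
                                                                                                    


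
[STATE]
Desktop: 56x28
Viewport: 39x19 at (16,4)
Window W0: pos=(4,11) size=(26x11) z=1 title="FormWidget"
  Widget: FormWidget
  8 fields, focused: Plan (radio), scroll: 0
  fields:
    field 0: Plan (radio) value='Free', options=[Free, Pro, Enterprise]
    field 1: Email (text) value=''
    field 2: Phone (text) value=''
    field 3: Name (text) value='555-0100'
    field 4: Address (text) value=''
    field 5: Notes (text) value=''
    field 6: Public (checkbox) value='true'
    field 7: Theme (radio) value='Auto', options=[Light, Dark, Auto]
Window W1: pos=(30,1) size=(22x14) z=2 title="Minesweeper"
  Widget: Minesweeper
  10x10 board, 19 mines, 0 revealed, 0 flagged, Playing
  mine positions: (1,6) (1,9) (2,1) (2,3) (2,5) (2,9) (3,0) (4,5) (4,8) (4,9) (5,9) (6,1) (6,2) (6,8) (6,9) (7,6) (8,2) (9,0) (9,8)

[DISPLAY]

              ┃■■■■■■■■■■          ┃   
              ┃■■■■■■■■■■          ┃   
              ┃■■■■■■■■■■          ┃   
              ┃■■■■■■■■■■          ┃   
              ┃■■■■■■■■■■          ┃   
              ┃■■■■■■■■■■          ┃   
              ┃■■■■■■■■■■          ┃   
━━━━━━━━━━━━━┓┃■■■■■■■■■■          ┃   
             ┃┃■■■■■■■■■■          ┃   
─────────────┨┃■■■■■■■■■■          ┃   
   (●) Free  ┃┗━━━━━━━━━━━━━━━━━━━━┛   
   [        ]┃                         
   [        ]┃                         
   [555-0100]┃                         
   [        ]┃                         
   [        ]┃                         
   [x]       ┃                         
━━━━━━━━━━━━━┛                         
                                       


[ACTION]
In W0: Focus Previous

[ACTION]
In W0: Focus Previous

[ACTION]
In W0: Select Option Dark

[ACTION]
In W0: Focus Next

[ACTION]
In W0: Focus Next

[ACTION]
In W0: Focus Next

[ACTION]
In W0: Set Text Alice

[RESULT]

              ┃■■■■■■■■■■          ┃   
              ┃■■■■■■■■■■          ┃   
              ┃■■■■■■■■■■          ┃   
              ┃■■■■■■■■■■          ┃   
              ┃■■■■■■■■■■          ┃   
              ┃■■■■■■■■■■          ┃   
              ┃■■■■■■■■■■          ┃   
━━━━━━━━━━━━━┓┃■■■■■■■■■■          ┃   
             ┃┃■■■■■■■■■■          ┃   
─────────────┨┃■■■■■■■■■■          ┃   
   (●) Free  ┃┗━━━━━━━━━━━━━━━━━━━━┛   
   [Alice   ]┃                         
   [        ]┃                         
   [555-0100]┃                         
   [        ]┃                         
   [        ]┃                         
   [x]       ┃                         
━━━━━━━━━━━━━┛                         
                                       


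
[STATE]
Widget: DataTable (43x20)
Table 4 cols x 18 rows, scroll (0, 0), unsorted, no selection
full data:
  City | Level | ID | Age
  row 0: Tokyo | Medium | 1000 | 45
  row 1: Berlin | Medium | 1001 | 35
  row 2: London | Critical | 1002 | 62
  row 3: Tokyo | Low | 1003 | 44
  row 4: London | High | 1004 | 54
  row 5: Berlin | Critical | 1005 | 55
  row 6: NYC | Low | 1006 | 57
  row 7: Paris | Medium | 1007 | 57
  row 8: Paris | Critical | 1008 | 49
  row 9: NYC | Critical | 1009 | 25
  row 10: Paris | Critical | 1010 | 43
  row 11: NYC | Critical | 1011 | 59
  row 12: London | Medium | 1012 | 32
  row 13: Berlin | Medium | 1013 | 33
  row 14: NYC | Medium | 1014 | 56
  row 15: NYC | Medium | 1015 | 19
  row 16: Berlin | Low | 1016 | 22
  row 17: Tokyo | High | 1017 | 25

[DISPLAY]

City  │Level   │ID  │Age                   
──────┼────────┼────┼───                   
Tokyo │Medium  │1000│45                    
Berlin│Medium  │1001│35                    
London│Critical│1002│62                    
Tokyo │Low     │1003│44                    
London│High    │1004│54                    
Berlin│Critical│1005│55                    
NYC   │Low     │1006│57                    
Paris │Medium  │1007│57                    
Paris │Critical│1008│49                    
NYC   │Critical│1009│25                    
Paris │Critical│1010│43                    
NYC   │Critical│1011│59                    
London│Medium  │1012│32                    
Berlin│Medium  │1013│33                    
NYC   │Medium  │1014│56                    
NYC   │Medium  │1015│19                    
Berlin│Low     │1016│22                    
Tokyo │High    │1017│25                    


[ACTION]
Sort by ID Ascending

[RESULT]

City  │Level   │ID ▲│Age                   
──────┼────────┼────┼───                   
Tokyo │Medium  │1000│45                    
Berlin│Medium  │1001│35                    
London│Critical│1002│62                    
Tokyo │Low     │1003│44                    
London│High    │1004│54                    
Berlin│Critical│1005│55                    
NYC   │Low     │1006│57                    
Paris │Medium  │1007│57                    
Paris │Critical│1008│49                    
NYC   │Critical│1009│25                    
Paris │Critical│1010│43                    
NYC   │Critical│1011│59                    
London│Medium  │1012│32                    
Berlin│Medium  │1013│33                    
NYC   │Medium  │1014│56                    
NYC   │Medium  │1015│19                    
Berlin│Low     │1016│22                    
Tokyo │High    │1017│25                    


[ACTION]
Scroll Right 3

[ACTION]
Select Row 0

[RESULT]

City  │Level   │ID ▲│Age                   
──────┼────────┼────┼───                   
>okyo │Medium  │1000│45                    
Berlin│Medium  │1001│35                    
London│Critical│1002│62                    
Tokyo │Low     │1003│44                    
London│High    │1004│54                    
Berlin│Critical│1005│55                    
NYC   │Low     │1006│57                    
Paris │Medium  │1007│57                    
Paris │Critical│1008│49                    
NYC   │Critical│1009│25                    
Paris │Critical│1010│43                    
NYC   │Critical│1011│59                    
London│Medium  │1012│32                    
Berlin│Medium  │1013│33                    
NYC   │Medium  │1014│56                    
NYC   │Medium  │1015│19                    
Berlin│Low     │1016│22                    
Tokyo │High    │1017│25                    
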